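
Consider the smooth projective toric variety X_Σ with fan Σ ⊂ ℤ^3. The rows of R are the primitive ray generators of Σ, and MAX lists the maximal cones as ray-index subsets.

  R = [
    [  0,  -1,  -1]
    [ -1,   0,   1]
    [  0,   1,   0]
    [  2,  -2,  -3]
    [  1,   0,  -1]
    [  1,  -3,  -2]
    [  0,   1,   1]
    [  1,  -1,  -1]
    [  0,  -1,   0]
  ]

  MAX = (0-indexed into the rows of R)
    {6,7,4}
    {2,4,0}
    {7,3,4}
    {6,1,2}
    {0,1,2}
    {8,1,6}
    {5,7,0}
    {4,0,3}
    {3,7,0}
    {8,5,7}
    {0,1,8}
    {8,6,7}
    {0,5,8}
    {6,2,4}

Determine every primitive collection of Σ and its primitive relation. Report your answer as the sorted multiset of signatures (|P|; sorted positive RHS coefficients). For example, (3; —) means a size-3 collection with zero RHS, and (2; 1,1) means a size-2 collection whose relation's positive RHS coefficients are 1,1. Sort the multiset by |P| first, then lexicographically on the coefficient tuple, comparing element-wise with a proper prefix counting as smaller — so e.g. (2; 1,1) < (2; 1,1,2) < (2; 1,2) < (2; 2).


Primitive collections (17):

  P = {0,6}:  v_{0} + v_{6} = 0 — sig = (2; —)
  P = {1,4}:  v_{1} + v_{4} = 0 — sig = (2; —)
  P = {2,8}:  v_{2} + v_{8} = 0 — sig = (2; —)
  P = {1,7}:  v_{1} + v_{7} = v_{8} — sig = (2; 1)
  P = {2,7}:  v_{2} + v_{7} = v_{4} — sig = (2; 1)
  P = {4,8}:  v_{4} + v_{8} = v_{7} — sig = (2; 1)
  P = {1,3}:  v_{1} + v_{3} = v_{0} + v_{7} — sig = (2; 1,1)
  P = {2,5}:  v_{2} + v_{5} = v_{0} + v_{7} — sig = (2; 1,1)
  P = {3,6}:  v_{3} + v_{6} = v_{4} + v_{7} — sig = (2; 1,1)
  P = {5,6}:  v_{5} + v_{6} = v_{7} + v_{8} — sig = (2; 1,1)
  P = {1,5}:  v_{1} + v_{5} = v_{0} + 2·v_{8} — sig = (2; 1,2)
  P = {2,3}:  v_{2} + v_{3} = v_{0} + 2·v_{4} — sig = (2; 1,2)
  P = {3,8}:  v_{3} + v_{8} = v_{0} + 2·v_{7} — sig = (2; 1,2)
  P = {4,5}:  v_{4} + v_{5} = v_{0} + 2·v_{7} — sig = (2; 1,2)
  P = {3,5}:  v_{3} + v_{5} = 2·v_{0} + 3·v_{7} — sig = (2; 2,3)
  P = {0,4,7}:  v_{0} + v_{4} + v_{7} = v_{3} — sig = (3; 1)
  P = {0,7,8}:  v_{0} + v_{7} + v_{8} = v_{5} — sig = (3; 1)

so the primitive-relation signature multiset is
    |P|=2: 15 collections, coeffs (), (), (), (1), (1), (1), (1,1), (1,1), (1,1), (1,1), (1,2), (1,2), (1,2), (1,2), (2,3)
    |P|=3: 2 collections, coeffs (1), (1)


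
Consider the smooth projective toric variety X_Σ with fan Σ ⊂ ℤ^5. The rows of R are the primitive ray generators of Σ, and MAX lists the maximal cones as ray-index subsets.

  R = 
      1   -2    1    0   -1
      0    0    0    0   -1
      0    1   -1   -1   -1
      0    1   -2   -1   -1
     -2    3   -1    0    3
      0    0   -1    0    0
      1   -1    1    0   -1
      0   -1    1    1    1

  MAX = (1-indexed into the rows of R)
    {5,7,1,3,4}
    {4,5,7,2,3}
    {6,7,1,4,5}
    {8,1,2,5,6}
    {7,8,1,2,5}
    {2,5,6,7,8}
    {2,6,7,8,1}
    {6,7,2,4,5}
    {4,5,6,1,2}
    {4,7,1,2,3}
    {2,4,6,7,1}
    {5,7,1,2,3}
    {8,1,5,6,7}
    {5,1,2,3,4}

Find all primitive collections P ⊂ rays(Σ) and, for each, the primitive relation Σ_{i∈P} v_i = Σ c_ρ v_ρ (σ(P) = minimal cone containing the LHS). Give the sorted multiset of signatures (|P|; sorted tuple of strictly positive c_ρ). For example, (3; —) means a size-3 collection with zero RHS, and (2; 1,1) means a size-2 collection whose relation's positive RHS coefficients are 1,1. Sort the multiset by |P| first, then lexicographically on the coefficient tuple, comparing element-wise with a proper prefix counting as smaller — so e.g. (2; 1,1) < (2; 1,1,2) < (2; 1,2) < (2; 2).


5 collections generate NE(X_Σ); each relation:

  P = {3,8}:  v_{3} + v_{8} = 0  so sig = (2; —)
  P = {3,6}:  v_{3} + v_{6} = v_{4}  so sig = (2; 1)
  P = {4,8}:  v_{4} + v_{8} = v_{6}  so sig = (2; 1)
  P = {1,2,5,6,7}:  v_{1} + v_{2} + v_{5} + v_{6} + v_{7} = 0  so sig = (5; —)
  P = {1,2,4,5,7}:  v_{1} + v_{2} + v_{4} + v_{5} + v_{7} = v_{3}  so sig = (5; 1)

Signatures (|P|; sorted positive RHS coefficients), sorted:
    |P|=2: 3 collections, coeffs (), (1), (1)
    |P|=5: 2 collections, coeffs (), (1)


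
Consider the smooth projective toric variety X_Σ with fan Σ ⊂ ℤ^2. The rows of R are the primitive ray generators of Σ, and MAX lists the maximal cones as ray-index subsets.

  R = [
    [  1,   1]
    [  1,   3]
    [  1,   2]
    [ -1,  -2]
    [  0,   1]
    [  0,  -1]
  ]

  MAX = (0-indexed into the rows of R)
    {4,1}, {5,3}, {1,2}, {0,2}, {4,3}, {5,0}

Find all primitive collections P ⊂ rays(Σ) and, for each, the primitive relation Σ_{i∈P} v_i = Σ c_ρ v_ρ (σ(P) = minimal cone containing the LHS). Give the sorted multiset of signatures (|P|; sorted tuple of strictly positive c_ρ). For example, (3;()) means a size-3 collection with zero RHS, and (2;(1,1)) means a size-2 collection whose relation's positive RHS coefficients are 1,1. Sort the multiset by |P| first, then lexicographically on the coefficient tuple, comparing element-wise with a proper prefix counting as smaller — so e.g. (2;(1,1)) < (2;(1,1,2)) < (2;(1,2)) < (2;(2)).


|primitive collections| = 9. Relations:

  • {2,3}:  v_{2} + v_{3} = 0 — sig = (2;())
  • {4,5}:  v_{4} + v_{5} = 0 — sig = (2;())
  • {0,3}:  v_{0} + v_{3} = v_{5} — sig = (2;(1))
  • {0,4}:  v_{0} + v_{4} = v_{2} — sig = (2;(1))
  • {1,3}:  v_{1} + v_{3} = v_{4} — sig = (2;(1))
  • {1,5}:  v_{1} + v_{5} = v_{2} — sig = (2;(1))
  • {2,4}:  v_{2} + v_{4} = v_{1} — sig = (2;(1))
  • {2,5}:  v_{2} + v_{5} = v_{0} — sig = (2;(1))
  • {0,1}:  v_{0} + v_{1} = 2·v_{2} — sig = (2;(2))

Sorted signature multiset PRS(X):
[(2;()), (2;()), (2;(1)), (2;(1)), (2;(1)), (2;(1)), (2;(1)), (2;(1)), (2;(2))]


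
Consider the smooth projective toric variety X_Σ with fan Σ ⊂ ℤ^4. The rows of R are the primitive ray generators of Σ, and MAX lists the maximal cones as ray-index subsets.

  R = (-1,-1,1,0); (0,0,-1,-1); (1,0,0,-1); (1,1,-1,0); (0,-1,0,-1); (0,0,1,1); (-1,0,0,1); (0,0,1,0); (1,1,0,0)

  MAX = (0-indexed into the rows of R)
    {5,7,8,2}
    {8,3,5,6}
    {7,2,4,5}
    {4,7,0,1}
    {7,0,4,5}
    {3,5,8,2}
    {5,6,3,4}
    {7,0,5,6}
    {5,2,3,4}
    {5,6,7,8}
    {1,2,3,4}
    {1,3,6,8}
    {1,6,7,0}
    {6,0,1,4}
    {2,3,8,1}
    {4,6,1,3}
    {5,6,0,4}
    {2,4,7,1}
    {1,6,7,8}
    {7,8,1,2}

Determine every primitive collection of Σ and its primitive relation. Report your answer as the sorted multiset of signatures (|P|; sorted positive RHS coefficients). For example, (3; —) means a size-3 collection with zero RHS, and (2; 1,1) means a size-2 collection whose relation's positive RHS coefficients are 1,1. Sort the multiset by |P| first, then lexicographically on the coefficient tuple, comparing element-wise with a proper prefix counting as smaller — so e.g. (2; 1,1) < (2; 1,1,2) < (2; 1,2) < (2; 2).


Σ has 8 primitive collections:

  P={0,3}:  v_{0} + v_{3} = 0  →  sig = (2; —)
  P={1,5}:  v_{1} + v_{5} = 0  →  sig = (2; —)
  P={2,6}:  v_{2} + v_{6} = 0  →  sig = (2; —)
  P={0,8}:  v_{0} + v_{8} = v_{7}  →  sig = (2; 1)
  P={3,7}:  v_{3} + v_{7} = v_{8}  →  sig = (2; 1)
  P={4,8}:  v_{4} + v_{8} = v_{2}  →  sig = (2; 1)
  P={0,2}:  v_{0} + v_{2} = v_{4} + v_{7}  →  sig = (2; 1,1)
  P={4,6,7}:  v_{4} + v_{6} + v_{7} = v_{0}  →  sig = (3; 1)

Signatures (|P|; sorted positive RHS coefficients), sorted:
[(2; —), (2; —), (2; —), (2; 1), (2; 1), (2; 1), (2; 1,1), (3; 1)]


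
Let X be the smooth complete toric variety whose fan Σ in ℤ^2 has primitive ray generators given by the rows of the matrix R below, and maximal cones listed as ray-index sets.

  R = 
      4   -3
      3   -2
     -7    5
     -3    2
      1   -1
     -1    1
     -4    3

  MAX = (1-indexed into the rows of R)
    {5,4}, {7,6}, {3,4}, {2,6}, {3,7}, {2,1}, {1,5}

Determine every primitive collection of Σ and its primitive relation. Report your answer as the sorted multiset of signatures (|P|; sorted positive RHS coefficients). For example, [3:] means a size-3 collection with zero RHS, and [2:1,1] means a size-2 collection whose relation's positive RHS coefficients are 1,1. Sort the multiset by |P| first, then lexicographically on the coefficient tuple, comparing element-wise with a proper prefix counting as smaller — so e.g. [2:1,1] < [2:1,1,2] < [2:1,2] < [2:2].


Δ(Σ) — 7 vertices, 14 min non-faces:

  P={1,7}:  v_{1} + v_{7} = 0 — sig = [2:]
  P={2,4}:  v_{2} + v_{4} = 0 — sig = [2:]
  P={5,6}:  v_{5} + v_{6} = 0 — sig = [2:]
  P={1,3}:  v_{1} + v_{3} = v_{4} — sig = [2:1]
  P={1,4}:  v_{1} + v_{4} = v_{5} — sig = [2:1]
  P={1,6}:  v_{1} + v_{6} = v_{2} — sig = [2:1]
  P={2,3}:  v_{2} + v_{3} = v_{7} — sig = [2:1]
  P={2,5}:  v_{2} + v_{5} = v_{1} — sig = [2:1]
  P={2,7}:  v_{2} + v_{7} = v_{6} — sig = [2:1]
  P={4,6}:  v_{4} + v_{6} = v_{7} — sig = [2:1]
  P={4,7}:  v_{4} + v_{7} = v_{3} — sig = [2:1]
  P={5,7}:  v_{5} + v_{7} = v_{4} — sig = [2:1]
  P={3,5}:  v_{3} + v_{5} = 2·v_{4} — sig = [2:2]
  P={3,6}:  v_{3} + v_{6} = 2·v_{7} — sig = [2:2]

Signatures (|P|; sorted positive RHS coefficients), sorted:
    |P|=2: 14 collections, coeffs (), (), (), (1), (1), (1), (1), (1), (1), (1), (1), (1), (2), (2)


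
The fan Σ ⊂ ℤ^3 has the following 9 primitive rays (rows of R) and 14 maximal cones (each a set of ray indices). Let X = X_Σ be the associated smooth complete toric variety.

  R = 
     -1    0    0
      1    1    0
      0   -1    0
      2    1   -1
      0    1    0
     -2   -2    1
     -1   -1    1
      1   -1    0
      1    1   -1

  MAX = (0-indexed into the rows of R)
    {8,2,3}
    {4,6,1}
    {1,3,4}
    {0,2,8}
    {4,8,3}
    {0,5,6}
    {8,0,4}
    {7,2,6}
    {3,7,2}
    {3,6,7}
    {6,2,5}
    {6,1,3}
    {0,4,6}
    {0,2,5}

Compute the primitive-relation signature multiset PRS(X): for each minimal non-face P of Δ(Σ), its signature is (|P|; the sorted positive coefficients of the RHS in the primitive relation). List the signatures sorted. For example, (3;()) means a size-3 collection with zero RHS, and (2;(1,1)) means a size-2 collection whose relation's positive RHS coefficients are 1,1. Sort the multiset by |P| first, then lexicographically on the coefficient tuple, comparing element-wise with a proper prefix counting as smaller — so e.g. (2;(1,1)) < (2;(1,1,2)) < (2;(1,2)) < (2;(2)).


The 18 primitive collections of Σ (r=9, n=3):

  • {2,4}:  v_{2} + v_{4} = 0  ⟹  sig = (2;())
  • {6,8}:  v_{6} + v_{8} = 0  ⟹  sig = (2;())
  • {0,1}:  v_{0} + v_{1} = v_{4}  ⟹  sig = (2;(1))
  • {0,3}:  v_{0} + v_{3} = v_{8}  ⟹  sig = (2;(1))
  • {0,7}:  v_{0} + v_{7} = v_{2}  ⟹  sig = (2;(1))
  • {1,5}:  v_{1} + v_{5} = v_{6}  ⟹  sig = (2;(1))
  • {3,5}:  v_{3} + v_{5} = v_{2}  ⟹  sig = (2;(1))
  • {1,2}:  v_{1} + v_{2} = v_{3} + v_{6}  ⟹  sig = (2;(1,1))
  • {1,8}:  v_{1} + v_{8} = v_{3} + v_{4}  ⟹  sig = (2;(1,1))
  • {4,5}:  v_{4} + v_{5} = v_{0} + v_{6}  ⟹  sig = (2;(1,1))
  • {4,7}:  v_{4} + v_{7} = v_{3} + v_{6}  ⟹  sig = (2;(1,1))
  • {5,8}:  v_{5} + v_{8} = v_{0} + v_{2}  ⟹  sig = (2;(1,1))
  • {7,8}:  v_{7} + v_{8} = v_{2} + v_{3}  ⟹  sig = (2;(1,1))
  • {5,7}:  v_{5} + v_{7} = 2·v_{2} + v_{6}  ⟹  sig = (2;(1,2))
  • {1,7}:  v_{1} + v_{7} = 2·v_{3} + 2·v_{6}  ⟹  sig = (2;(2,2))
  • {0,2,6}:  v_{0} + v_{2} + v_{6} = v_{5}  ⟹  sig = (3;(1))
  • {2,3,6}:  v_{2} + v_{3} + v_{6} = v_{7}  ⟹  sig = (3;(1))
  • {3,4,6}:  v_{3} + v_{4} + v_{6} = v_{1}  ⟹  sig = (3;(1))

Signatures (|P|; sorted positive RHS coefficients), sorted:
[(2;()), (2;()), (2;(1)), (2;(1)), (2;(1)), (2;(1)), (2;(1)), (2;(1,1)), (2;(1,1)), (2;(1,1)), (2;(1,1)), (2;(1,1)), (2;(1,1)), (2;(1,2)), (2;(2,2)), (3;(1)), (3;(1)), (3;(1))]


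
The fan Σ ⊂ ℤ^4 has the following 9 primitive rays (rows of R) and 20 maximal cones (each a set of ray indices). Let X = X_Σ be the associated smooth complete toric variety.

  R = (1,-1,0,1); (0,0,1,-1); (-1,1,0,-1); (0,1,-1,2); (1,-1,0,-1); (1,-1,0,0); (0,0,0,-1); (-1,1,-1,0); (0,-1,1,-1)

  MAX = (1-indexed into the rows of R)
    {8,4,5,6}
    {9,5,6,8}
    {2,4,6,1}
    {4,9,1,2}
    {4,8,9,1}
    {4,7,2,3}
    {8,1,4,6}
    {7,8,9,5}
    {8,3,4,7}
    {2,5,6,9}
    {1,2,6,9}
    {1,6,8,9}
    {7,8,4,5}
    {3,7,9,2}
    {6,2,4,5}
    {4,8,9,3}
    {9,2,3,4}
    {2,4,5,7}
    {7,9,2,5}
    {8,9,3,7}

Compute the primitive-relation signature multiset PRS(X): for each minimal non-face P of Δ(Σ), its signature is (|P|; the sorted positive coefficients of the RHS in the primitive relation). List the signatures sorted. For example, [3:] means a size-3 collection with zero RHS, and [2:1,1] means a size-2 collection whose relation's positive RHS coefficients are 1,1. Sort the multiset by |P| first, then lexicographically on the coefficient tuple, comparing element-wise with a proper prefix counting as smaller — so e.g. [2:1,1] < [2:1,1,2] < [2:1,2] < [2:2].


|primitive collections| = 10. Relations:

  {1,3}:  v_{1} + v_{3} = 0  ⟹  sig = [2:]
  {1,7}:  v_{1} + v_{7} = v_{6}  ⟹  sig = [2:1]
  {2,8}:  v_{2} + v_{8} = v_{3}  ⟹  sig = [2:1]
  {3,6}:  v_{3} + v_{6} = v_{7}  ⟹  sig = [2:1]
  {6,7}:  v_{6} + v_{7} = v_{5}  ⟹  sig = [2:1]
  {1,5}:  v_{1} + v_{5} = 2·v_{6}  ⟹  sig = [2:2]
  {3,5}:  v_{3} + v_{5} = 2·v_{7}  ⟹  sig = [2:2]
  {4,7,9}:  v_{4} + v_{7} + v_{9} = 0  ⟹  sig = [3:]
  {4,5,9}:  v_{4} + v_{5} + v_{9} = v_{6}  ⟹  sig = [3:1]
  {4,6,9}:  v_{4} + v_{6} + v_{9} = v_{1}  ⟹  sig = [3:1]

Signatures (|P|; sorted positive RHS coefficients), sorted:
{ [2:],  [2:1] ×4,  [2:2] ×2,  [3:],  [3:1] ×2 }


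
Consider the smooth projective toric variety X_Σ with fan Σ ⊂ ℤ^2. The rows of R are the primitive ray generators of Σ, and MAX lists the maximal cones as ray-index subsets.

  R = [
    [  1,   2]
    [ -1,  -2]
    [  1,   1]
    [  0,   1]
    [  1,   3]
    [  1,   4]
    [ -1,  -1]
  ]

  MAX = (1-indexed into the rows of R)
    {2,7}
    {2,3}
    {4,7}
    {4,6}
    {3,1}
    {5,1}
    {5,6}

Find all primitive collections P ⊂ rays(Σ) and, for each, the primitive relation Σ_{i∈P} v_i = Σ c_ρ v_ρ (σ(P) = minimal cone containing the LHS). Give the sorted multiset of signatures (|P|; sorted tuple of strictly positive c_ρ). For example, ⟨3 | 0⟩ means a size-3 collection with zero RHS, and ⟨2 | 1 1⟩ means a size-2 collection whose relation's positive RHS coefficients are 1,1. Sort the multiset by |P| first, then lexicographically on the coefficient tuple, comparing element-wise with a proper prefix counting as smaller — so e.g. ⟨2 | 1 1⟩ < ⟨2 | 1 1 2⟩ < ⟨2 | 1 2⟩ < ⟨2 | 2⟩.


Δ(Σ) — 7 vertices, 14 min non-faces:

  P = {1,2}:  v_{1} + v_{2} = 0  →  sig = ⟨2 | 0⟩
  P = {3,7}:  v_{3} + v_{7} = 0  →  sig = ⟨2 | 0⟩
  P = {1,4}:  v_{1} + v_{4} = v_{5}  →  sig = ⟨2 | 1⟩
  P = {1,7}:  v_{1} + v_{7} = v_{4}  →  sig = ⟨2 | 1⟩
  P = {2,4}:  v_{2} + v_{4} = v_{7}  →  sig = ⟨2 | 1⟩
  P = {2,5}:  v_{2} + v_{5} = v_{4}  →  sig = ⟨2 | 1⟩
  P = {3,4}:  v_{3} + v_{4} = v_{1}  →  sig = ⟨2 | 1⟩
  P = {4,5}:  v_{4} + v_{5} = v_{6}  →  sig = ⟨2 | 1⟩
  P = {3,6}:  v_{3} + v_{6} = v_{1} + v_{5}  →  sig = ⟨2 | 1 1⟩
  P = {1,6}:  v_{1} + v_{6} = 2·v_{5}  →  sig = ⟨2 | 2⟩
  P = {2,6}:  v_{2} + v_{6} = 2·v_{4}  →  sig = ⟨2 | 2⟩
  P = {3,5}:  v_{3} + v_{5} = 2·v_{1}  →  sig = ⟨2 | 2⟩
  P = {5,7}:  v_{5} + v_{7} = 2·v_{4}  →  sig = ⟨2 | 2⟩
  P = {6,7}:  v_{6} + v_{7} = 3·v_{4}  →  sig = ⟨2 | 3⟩

Hence PRS(X_Σ) =
    ⟨2 | 0⟩
    ⟨2 | 0⟩
    ⟨2 | 1⟩
    ⟨2 | 1⟩
    ⟨2 | 1⟩
    ⟨2 | 1⟩
    ⟨2 | 1⟩
    ⟨2 | 1⟩
    ⟨2 | 1 1⟩
    ⟨2 | 2⟩
    ⟨2 | 2⟩
    ⟨2 | 2⟩
    ⟨2 | 2⟩
    ⟨2 | 3⟩


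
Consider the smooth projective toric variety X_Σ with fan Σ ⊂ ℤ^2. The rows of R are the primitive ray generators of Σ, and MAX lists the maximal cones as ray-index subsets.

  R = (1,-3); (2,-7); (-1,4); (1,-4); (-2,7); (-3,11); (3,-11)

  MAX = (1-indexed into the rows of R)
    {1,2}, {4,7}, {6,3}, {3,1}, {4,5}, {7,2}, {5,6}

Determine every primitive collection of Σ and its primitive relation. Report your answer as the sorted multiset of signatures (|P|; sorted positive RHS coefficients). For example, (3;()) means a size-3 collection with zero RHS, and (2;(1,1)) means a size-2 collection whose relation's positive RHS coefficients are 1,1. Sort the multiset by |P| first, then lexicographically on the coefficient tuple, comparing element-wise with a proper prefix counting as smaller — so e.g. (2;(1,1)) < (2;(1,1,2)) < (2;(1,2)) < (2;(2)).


Minimal non-faces — 14 found among 7 rays, 7 max cones:

  P={2,5}:  v_{2} + v_{5} = 0  so sig = (2;())
  P={3,4}:  v_{3} + v_{4} = 0  so sig = (2;())
  P={6,7}:  v_{6} + v_{7} = 0  so sig = (2;())
  P={1,4}:  v_{1} + v_{4} = v_{2}  so sig = (2;(1))
  P={1,5}:  v_{1} + v_{5} = v_{3}  so sig = (2;(1))
  P={2,3}:  v_{2} + v_{3} = v_{1}  so sig = (2;(1))
  P={2,4}:  v_{2} + v_{4} = v_{7}  so sig = (2;(1))
  P={2,6}:  v_{2} + v_{6} = v_{3}  so sig = (2;(1))
  P={3,5}:  v_{3} + v_{5} = v_{6}  so sig = (2;(1))
  P={3,7}:  v_{3} + v_{7} = v_{2}  so sig = (2;(1))
  P={4,6}:  v_{4} + v_{6} = v_{5}  so sig = (2;(1))
  P={5,7}:  v_{5} + v_{7} = v_{4}  so sig = (2;(1))
  P={1,6}:  v_{1} + v_{6} = 2·v_{3}  so sig = (2;(2))
  P={1,7}:  v_{1} + v_{7} = 2·v_{2}  so sig = (2;(2))

so the primitive-relation signature multiset is
    (2;())
    (2;())
    (2;())
    (2;(1))
    (2;(1))
    (2;(1))
    (2;(1))
    (2;(1))
    (2;(1))
    (2;(1))
    (2;(1))
    (2;(1))
    (2;(2))
    (2;(2))


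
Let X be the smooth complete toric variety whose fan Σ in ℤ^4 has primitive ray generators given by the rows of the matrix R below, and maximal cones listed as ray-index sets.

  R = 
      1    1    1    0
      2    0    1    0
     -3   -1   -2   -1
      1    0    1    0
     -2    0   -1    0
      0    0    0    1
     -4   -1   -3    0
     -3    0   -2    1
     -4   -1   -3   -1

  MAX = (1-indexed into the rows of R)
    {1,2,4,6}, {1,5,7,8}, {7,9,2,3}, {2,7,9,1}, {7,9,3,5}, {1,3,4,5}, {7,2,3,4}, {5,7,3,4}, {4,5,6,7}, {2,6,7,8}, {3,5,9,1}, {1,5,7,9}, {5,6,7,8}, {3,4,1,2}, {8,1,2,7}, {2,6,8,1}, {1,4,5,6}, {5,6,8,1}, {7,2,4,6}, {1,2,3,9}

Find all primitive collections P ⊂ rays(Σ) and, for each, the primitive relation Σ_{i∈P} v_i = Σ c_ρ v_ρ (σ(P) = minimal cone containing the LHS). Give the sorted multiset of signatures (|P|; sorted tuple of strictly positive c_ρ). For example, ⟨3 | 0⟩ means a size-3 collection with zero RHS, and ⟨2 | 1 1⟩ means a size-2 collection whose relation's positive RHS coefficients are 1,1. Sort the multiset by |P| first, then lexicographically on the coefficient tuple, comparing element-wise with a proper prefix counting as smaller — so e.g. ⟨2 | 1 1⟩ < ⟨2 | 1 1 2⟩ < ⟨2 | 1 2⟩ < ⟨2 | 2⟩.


Σ has 10 primitive collections:

  P={2,5}:  v_{2} + v_{5} = 0  →  sig = ⟨2 | 0⟩
  P={4,9}:  v_{4} + v_{9} = v_{3}  →  sig = ⟨2 | 1⟩
  P={6,9}:  v_{6} + v_{9} = v_{7}  →  sig = ⟨2 | 1⟩
  P={3,6}:  v_{3} + v_{6} = v_{4} + v_{7}  →  sig = ⟨2 | 1 1⟩
  P={3,8}:  v_{3} + v_{8} = v_{5} + v_{7}  →  sig = ⟨2 | 1 1⟩
  P={4,8}:  v_{4} + v_{8} = v_{5} + v_{6}  →  sig = ⟨2 | 1 1⟩
  P={8,9}:  v_{8} + v_{9} = v_{1} + 2·v_{7}  →  sig = ⟨2 | 1 2⟩
  P={1,4,7}:  v_{1} + v_{4} + v_{7} = v_{5}  →  sig = ⟨3 | 1⟩
  P={1,6,7}:  v_{1} + v_{6} + v_{7} = v_{8}  →  sig = ⟨3 | 1⟩
  P={1,3,7}:  v_{1} + v_{3} + v_{7} = v_{5} + v_{9}  →  sig = ⟨3 | 1 1⟩

Hence PRS(X_Σ) =
{ ⟨2 | 0⟩,  ⟨2 | 1⟩ ×2,  ⟨2 | 1 1⟩ ×3,  ⟨2 | 1 2⟩,  ⟨3 | 1⟩ ×2,  ⟨3 | 1 1⟩ }


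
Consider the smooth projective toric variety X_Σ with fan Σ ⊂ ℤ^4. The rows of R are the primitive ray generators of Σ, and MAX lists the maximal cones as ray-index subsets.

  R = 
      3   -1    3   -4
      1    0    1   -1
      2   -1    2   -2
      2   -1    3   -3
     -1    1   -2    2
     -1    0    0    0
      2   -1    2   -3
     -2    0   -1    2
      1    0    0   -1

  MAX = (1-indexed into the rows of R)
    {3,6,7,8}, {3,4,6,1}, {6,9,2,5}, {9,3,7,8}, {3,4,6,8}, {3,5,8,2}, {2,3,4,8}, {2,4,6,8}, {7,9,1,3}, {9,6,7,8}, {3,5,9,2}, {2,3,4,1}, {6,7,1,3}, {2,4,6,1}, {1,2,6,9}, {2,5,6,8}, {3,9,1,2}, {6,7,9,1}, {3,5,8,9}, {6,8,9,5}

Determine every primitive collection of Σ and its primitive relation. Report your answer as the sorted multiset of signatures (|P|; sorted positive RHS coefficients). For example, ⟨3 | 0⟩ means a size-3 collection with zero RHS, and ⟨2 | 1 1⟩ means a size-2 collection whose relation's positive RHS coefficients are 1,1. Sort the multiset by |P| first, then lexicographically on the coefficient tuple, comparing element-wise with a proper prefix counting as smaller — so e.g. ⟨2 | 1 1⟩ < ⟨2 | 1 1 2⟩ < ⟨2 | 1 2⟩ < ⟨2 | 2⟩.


11 collections generate NE(X_Σ); each relation:

  {2,7}:  v_{2} + v_{7} = v_{1}  so sig = ⟨2 | 1⟩
  {4,5}:  v_{4} + v_{5} = v_{2}  so sig = ⟨2 | 1⟩
  {4,9}:  v_{4} + v_{9} = v_{1}  so sig = ⟨2 | 1⟩
  {5,7}:  v_{5} + v_{7} = v_{9}  so sig = ⟨2 | 1⟩
  {1,5}:  v_{1} + v_{5} = v_{2} + v_{9}  so sig = ⟨2 | 1 1⟩
  {1,8}:  v_{1} + v_{8} = v_{3} + v_{6}  so sig = ⟨2 | 1 1⟩
  {4,7}:  v_{4} + v_{7} = v_{1} + v_{3} + v_{6}  so sig = ⟨2 | 1 1 1⟩
  {2,8,9}:  v_{2} + v_{8} + v_{9} = 0  so sig = ⟨3 | 0⟩
  {3,5,6}:  v_{3} + v_{5} + v_{6} = 0  so sig = ⟨3 | 0⟩
  {2,3,6}:  v_{2} + v_{3} + v_{6} = v_{4}  so sig = ⟨3 | 1⟩
  {3,6,9}:  v_{3} + v_{6} + v_{9} = v_{7}  so sig = ⟨3 | 1⟩

Sorted signature multiset PRS(X):
    ⟨2 | 1⟩
    ⟨2 | 1⟩
    ⟨2 | 1⟩
    ⟨2 | 1⟩
    ⟨2 | 1 1⟩
    ⟨2 | 1 1⟩
    ⟨2 | 1 1 1⟩
    ⟨3 | 0⟩
    ⟨3 | 0⟩
    ⟨3 | 1⟩
    ⟨3 | 1⟩


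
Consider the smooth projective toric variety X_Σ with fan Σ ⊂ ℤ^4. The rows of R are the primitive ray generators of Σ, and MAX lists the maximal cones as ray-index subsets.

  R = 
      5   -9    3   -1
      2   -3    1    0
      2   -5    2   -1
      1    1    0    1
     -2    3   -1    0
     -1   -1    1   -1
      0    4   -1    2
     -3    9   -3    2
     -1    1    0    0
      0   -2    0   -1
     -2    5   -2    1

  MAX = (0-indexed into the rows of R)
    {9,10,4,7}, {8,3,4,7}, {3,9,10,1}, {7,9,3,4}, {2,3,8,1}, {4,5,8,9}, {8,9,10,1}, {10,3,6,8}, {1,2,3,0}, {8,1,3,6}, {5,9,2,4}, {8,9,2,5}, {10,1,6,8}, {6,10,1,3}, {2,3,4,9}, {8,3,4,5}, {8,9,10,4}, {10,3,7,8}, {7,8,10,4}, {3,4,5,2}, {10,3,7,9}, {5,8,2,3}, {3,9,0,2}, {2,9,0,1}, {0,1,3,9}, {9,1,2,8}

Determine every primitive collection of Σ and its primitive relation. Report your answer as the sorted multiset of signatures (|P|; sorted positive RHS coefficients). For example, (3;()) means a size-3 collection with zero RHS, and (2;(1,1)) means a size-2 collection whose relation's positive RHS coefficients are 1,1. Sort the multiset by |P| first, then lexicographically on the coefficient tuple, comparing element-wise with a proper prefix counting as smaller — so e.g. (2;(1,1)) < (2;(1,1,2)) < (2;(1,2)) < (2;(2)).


Σ has 25 primitive collections:

  {1,4}:  v_{1} + v_{4} = 0 ; sig = (2;())
  {2,10}:  v_{2} + v_{10} = 0 ; sig = (2;())
  {0,8}:  v_{0} + v_{8} = v_{1} + v_{2} ; sig = (2;(1,1))
  {1,5}:  v_{1} + v_{5} = v_{2} + v_{8} ; sig = (2;(1,1))
  {1,7}:  v_{1} + v_{7} = v_{3} + v_{10} ; sig = (2;(1,1))
  {2,7}:  v_{2} + v_{7} = v_{3} + v_{4} ; sig = (2;(1,1))
  {5,10}:  v_{5} + v_{10} = v_{4} + v_{8} ; sig = (2;(1,1))
  {6,9}:  v_{6} + v_{9} = v_{1} + v_{10} ; sig = (2;(1,1))
  {0,4}:  v_{0} + v_{4} = v_{2} + v_{3} + v_{9} ; sig = (2;(1,1,1))
  {0,10}:  v_{0} + v_{10} = v_{1} + v_{3} + v_{9} ; sig = (2;(1,1,1))
  {2,6}:  v_{2} + v_{6} = v_{1} + v_{3} + v_{8} ; sig = (2;(1,1,1))
  {4,6}:  v_{4} + v_{6} = v_{3} + v_{8} + v_{10} ; sig = (2;(1,1,1))
  {5,7}:  v_{5} + v_{7} = v_{3} + 2·v_{4} + v_{8} ; sig = (2;(1,1,2))
  {0,6}:  v_{0} + v_{6} = 2·v_{1} + v_{3} ; sig = (2;(1,2))
  {0,7}:  v_{0} + v_{7} = 2·v_{3} + v_{9} ; sig = (2;(1,2))
  {5,6}:  v_{5} + v_{6} = v_{3} + 2·v_{8} ; sig = (2;(1,2))
  {6,7}:  v_{6} + v_{7} = 2·v_{3} + v_{8} + 2·v_{10} ; sig = (2;(1,2,2))
  {0,5}:  v_{0} + v_{5} = 2·v_{2} ; sig = (2;(2))
  {3,8,9}:  v_{3} + v_{8} + v_{9} = 0 ; sig = (3;())
  {2,4,8}:  v_{2} + v_{4} + v_{8} = v_{5} ; sig = (3;(1))
  {3,4,10}:  v_{3} + v_{4} + v_{10} = v_{7} ; sig = (3;(1))
  {3,5,9}:  v_{3} + v_{5} + v_{9} = v_{2} + v_{4} ; sig = (3;(1,1))
  {7,8,9}:  v_{7} + v_{8} + v_{9} = v_{4} + v_{10} ; sig = (3;(1,1))
  {1,2,3,9}:  v_{1} + v_{2} + v_{3} + v_{9} = v_{0} ; sig = (4;(1))
  {1,3,8,10}:  v_{1} + v_{3} + v_{8} + v_{10} = v_{6} ; sig = (4;(1))

Sorted signature multiset PRS(X):
{ (2;()) ×2,  (2;(1,1)) ×6,  (2;(1,1,1)) ×4,  (2;(1,1,2)),  (2;(1,2)) ×3,  (2;(1,2,2)),  (2;(2)),  (3;()),  (3;(1)) ×2,  (3;(1,1)) ×2,  (4;(1)) ×2 }


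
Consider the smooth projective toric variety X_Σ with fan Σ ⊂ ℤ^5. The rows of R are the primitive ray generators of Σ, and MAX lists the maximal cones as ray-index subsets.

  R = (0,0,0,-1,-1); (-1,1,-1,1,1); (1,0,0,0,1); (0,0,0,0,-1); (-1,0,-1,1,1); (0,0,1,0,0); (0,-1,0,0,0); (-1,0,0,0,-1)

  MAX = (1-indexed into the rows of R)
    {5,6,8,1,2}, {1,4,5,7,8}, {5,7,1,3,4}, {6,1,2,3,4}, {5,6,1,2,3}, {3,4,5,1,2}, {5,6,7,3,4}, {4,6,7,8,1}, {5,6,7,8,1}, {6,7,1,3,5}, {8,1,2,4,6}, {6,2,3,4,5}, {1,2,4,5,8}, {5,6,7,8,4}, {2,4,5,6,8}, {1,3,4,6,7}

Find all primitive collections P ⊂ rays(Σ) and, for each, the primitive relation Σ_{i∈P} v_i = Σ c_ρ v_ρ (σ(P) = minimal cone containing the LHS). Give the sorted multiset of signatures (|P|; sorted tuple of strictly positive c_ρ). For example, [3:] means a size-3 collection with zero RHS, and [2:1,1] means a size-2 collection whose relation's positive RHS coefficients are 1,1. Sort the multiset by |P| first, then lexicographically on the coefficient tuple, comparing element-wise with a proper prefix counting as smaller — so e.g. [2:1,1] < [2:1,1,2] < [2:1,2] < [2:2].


The 3 primitive collections of Σ (r=8, n=5):

  {3,8}:  v_{3} + v_{8} = 0  ⇒ sig = [2:]
  {2,7}:  v_{2} + v_{7} = v_{5}  ⇒ sig = [2:1]
  {1,4,5,6}:  v_{1} + v_{4} + v_{5} + v_{6} = v_{8}  ⇒ sig = [4:1]

Hence PRS(X_Σ) =
[[2:], [2:1], [4:1]]


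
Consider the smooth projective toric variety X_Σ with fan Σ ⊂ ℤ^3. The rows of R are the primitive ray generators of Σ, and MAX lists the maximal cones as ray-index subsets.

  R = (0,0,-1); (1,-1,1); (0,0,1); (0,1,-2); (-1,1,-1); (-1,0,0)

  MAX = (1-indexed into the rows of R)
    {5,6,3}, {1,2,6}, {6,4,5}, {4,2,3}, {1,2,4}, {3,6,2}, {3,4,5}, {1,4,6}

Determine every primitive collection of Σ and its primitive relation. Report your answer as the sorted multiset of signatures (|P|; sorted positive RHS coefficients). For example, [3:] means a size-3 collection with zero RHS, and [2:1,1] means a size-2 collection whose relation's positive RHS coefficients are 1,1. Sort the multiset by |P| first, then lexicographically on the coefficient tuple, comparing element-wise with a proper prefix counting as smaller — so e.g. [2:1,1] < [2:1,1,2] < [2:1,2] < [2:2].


Σ has 5 primitive collections:

  P={1,3}:  v_{1} + v_{3} = 0 — sig = [2:]
  P={2,5}:  v_{2} + v_{5} = 0 — sig = [2:]
  P={1,5}:  v_{1} + v_{5} = v_{4} + v_{6} — sig = [2:1,1]
  P={2,4,6}:  v_{2} + v_{4} + v_{6} = v_{1} — sig = [3:1]
  P={3,4,6}:  v_{3} + v_{4} + v_{6} = v_{5} — sig = [3:1]

so the primitive-relation signature multiset is
{ [2:] ×2,  [2:1,1],  [3:1] ×2 }


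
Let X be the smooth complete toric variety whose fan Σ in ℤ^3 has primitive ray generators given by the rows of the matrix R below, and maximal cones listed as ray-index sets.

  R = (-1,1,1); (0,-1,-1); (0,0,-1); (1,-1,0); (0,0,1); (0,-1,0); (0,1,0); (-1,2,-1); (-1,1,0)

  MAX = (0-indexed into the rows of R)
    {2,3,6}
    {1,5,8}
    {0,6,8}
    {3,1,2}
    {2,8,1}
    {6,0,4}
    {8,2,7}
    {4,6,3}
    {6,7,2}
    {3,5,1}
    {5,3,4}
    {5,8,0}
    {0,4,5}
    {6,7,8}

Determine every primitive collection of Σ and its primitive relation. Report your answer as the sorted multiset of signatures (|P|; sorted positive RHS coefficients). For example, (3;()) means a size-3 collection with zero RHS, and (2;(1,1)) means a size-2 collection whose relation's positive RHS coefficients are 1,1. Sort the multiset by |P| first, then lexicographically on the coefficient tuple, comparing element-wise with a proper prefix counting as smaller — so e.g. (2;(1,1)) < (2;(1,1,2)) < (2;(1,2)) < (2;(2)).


Σ has 16 primitive collections:

  • {2,4}:  v_{2} + v_{4} = 0 ; sig = (2;())
  • {3,8}:  v_{3} + v_{8} = 0 ; sig = (2;())
  • {5,6}:  v_{5} + v_{6} = 0 ; sig = (2;())
  • {0,2}:  v_{0} + v_{2} = v_{8} ; sig = (2;(1))
  • {0,3}:  v_{0} + v_{3} = v_{4} ; sig = (2;(1))
  • {1,4}:  v_{1} + v_{4} = v_{5} ; sig = (2;(1))
  • {1,6}:  v_{1} + v_{6} = v_{2} ; sig = (2;(1))
  • {2,5}:  v_{2} + v_{5} = v_{1} ; sig = (2;(1))
  • {4,8}:  v_{4} + v_{8} = v_{0} ; sig = (2;(1))
  • {0,1}:  v_{0} + v_{1} = v_{5} + v_{8} ; sig = (2;(1,1))
  • {3,7}:  v_{3} + v_{7} = v_{2} + v_{6} ; sig = (2;(1,1))
  • {4,7}:  v_{4} + v_{7} = v_{6} + v_{8} ; sig = (2;(1,1))
  • {5,7}:  v_{5} + v_{7} = v_{2} + v_{8} ; sig = (2;(1,1))
  • {0,7}:  v_{0} + v_{7} = v_{6} + 2·v_{8} ; sig = (2;(1,2))
  • {1,7}:  v_{1} + v_{7} = 2·v_{2} + v_{8} ; sig = (2;(1,2))
  • {2,6,8}:  v_{2} + v_{6} + v_{8} = v_{7} ; sig = (3;(1))

so the primitive-relation signature multiset is
[(2;()), (2;()), (2;()), (2;(1)), (2;(1)), (2;(1)), (2;(1)), (2;(1)), (2;(1)), (2;(1,1)), (2;(1,1)), (2;(1,1)), (2;(1,1)), (2;(1,2)), (2;(1,2)), (3;(1))]


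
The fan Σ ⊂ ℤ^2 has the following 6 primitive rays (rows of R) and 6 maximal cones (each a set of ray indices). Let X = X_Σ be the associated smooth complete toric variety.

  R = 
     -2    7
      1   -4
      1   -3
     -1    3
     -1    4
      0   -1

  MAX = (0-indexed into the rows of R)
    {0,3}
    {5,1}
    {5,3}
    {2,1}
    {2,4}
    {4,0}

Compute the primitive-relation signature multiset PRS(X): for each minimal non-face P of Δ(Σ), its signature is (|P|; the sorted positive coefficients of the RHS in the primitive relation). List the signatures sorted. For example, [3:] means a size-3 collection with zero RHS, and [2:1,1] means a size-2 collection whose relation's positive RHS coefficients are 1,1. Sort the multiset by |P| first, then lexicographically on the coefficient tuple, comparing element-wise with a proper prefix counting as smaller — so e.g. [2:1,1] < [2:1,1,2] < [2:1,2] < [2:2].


The 9 primitive collections of Σ (r=6, n=2):

  P = {1,4}:  v_{1} + v_{4} = 0 ; sig = [2:]
  P = {2,3}:  v_{2} + v_{3} = 0 ; sig = [2:]
  P = {0,1}:  v_{0} + v_{1} = v_{3} ; sig = [2:1]
  P = {0,2}:  v_{0} + v_{2} = v_{4} ; sig = [2:1]
  P = {1,3}:  v_{1} + v_{3} = v_{5} ; sig = [2:1]
  P = {2,5}:  v_{2} + v_{5} = v_{1} ; sig = [2:1]
  P = {3,4}:  v_{3} + v_{4} = v_{0} ; sig = [2:1]
  P = {4,5}:  v_{4} + v_{5} = v_{3} ; sig = [2:1]
  P = {0,5}:  v_{0} + v_{5} = 2·v_{3} ; sig = [2:2]

Signatures (|P|; sorted positive RHS coefficients), sorted:
    [2:]
    [2:]
    [2:1]
    [2:1]
    [2:1]
    [2:1]
    [2:1]
    [2:1]
    [2:2]


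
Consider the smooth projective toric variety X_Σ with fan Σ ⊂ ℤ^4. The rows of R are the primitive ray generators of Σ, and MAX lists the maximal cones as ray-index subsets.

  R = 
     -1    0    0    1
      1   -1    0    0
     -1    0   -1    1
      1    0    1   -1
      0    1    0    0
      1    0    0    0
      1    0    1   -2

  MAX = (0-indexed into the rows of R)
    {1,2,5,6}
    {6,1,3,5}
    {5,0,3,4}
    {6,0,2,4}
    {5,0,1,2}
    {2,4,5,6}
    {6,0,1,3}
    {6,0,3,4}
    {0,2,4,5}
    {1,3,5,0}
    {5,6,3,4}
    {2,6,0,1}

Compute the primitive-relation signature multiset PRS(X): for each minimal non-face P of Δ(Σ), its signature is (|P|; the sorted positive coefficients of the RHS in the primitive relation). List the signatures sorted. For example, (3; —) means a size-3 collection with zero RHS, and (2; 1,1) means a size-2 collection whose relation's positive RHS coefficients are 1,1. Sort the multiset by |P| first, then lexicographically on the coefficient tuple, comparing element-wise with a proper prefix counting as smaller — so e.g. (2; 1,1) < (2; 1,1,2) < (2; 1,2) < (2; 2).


Minimal non-faces — 3 found among 7 rays, 12 max cones:

  P={2,3}:  v_{2} + v_{3} = 0 — sig = (2; —)
  P={1,4}:  v_{1} + v_{4} = v_{5} — sig = (2; 1)
  P={0,5,6}:  v_{0} + v_{5} + v_{6} = v_{3} — sig = (3; 1)

Sorted signature multiset PRS(X):
[(2; —), (2; 1), (3; 1)]


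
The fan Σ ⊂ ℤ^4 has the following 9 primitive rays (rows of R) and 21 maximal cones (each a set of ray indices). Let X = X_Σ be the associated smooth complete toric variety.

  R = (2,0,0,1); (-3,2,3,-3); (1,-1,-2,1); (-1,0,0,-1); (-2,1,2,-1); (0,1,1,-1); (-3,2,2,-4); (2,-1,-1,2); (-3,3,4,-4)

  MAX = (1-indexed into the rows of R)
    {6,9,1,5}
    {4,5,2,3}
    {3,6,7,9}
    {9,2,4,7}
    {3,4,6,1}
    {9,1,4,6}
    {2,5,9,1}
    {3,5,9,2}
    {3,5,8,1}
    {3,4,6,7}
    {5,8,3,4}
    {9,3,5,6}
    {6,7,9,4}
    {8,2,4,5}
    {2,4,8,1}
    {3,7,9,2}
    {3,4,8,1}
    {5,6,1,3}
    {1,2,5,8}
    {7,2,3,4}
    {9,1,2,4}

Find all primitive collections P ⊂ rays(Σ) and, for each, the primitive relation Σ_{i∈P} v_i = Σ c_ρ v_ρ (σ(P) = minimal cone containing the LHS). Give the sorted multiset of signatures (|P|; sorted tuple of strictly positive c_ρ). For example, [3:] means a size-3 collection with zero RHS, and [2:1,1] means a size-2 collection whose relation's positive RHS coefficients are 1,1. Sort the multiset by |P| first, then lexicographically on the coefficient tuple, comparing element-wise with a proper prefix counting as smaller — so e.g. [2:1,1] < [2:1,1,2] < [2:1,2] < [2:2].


Primitive collections (13):

  • {2,6}:  v_{2} + v_{6} = v_{9} ; sig = [2:1]
  • {6,8}:  v_{6} + v_{8} = v_{1} ; sig = [2:1]
  • {7,8}:  v_{7} + v_{8} = v_{4} + v_{6} ; sig = [2:1,1]
  • {8,9}:  v_{8} + v_{9} = v_{1} + v_{2} ; sig = [2:1,1]
  • {1,7}:  v_{1} + v_{7} = v_{4} + 2·v_{6} ; sig = [2:1,2]
  • {5,7}:  v_{5} + v_{7} = 2·v_{2} + v_{3} ; sig = [2:1,2]
  • {2,3,8}:  v_{2} + v_{3} + v_{8} = 0 ; sig = [3:]
  • {1,2,3}:  v_{1} + v_{2} + v_{3} = v_{6} ; sig = [3:1]
  • {3,4,9}:  v_{3} + v_{4} + v_{9} = v_{7} ; sig = [3:1]
  • {4,5,6}:  v_{4} + v_{5} + v_{6} = v_{2} ; sig = [3:1]
  • {1,4,5}:  v_{1} + v_{4} + v_{5} = v_{2} + v_{8} ; sig = [3:1,1]
  • {1,3,9}:  v_{1} + v_{3} + v_{9} = 2·v_{6} ; sig = [3:2]
  • {4,5,9}:  v_{4} + v_{5} + v_{9} = 2·v_{2} ; sig = [3:2]

Sorted signature multiset PRS(X):
[[2:1], [2:1], [2:1,1], [2:1,1], [2:1,2], [2:1,2], [3:], [3:1], [3:1], [3:1], [3:1,1], [3:2], [3:2]]


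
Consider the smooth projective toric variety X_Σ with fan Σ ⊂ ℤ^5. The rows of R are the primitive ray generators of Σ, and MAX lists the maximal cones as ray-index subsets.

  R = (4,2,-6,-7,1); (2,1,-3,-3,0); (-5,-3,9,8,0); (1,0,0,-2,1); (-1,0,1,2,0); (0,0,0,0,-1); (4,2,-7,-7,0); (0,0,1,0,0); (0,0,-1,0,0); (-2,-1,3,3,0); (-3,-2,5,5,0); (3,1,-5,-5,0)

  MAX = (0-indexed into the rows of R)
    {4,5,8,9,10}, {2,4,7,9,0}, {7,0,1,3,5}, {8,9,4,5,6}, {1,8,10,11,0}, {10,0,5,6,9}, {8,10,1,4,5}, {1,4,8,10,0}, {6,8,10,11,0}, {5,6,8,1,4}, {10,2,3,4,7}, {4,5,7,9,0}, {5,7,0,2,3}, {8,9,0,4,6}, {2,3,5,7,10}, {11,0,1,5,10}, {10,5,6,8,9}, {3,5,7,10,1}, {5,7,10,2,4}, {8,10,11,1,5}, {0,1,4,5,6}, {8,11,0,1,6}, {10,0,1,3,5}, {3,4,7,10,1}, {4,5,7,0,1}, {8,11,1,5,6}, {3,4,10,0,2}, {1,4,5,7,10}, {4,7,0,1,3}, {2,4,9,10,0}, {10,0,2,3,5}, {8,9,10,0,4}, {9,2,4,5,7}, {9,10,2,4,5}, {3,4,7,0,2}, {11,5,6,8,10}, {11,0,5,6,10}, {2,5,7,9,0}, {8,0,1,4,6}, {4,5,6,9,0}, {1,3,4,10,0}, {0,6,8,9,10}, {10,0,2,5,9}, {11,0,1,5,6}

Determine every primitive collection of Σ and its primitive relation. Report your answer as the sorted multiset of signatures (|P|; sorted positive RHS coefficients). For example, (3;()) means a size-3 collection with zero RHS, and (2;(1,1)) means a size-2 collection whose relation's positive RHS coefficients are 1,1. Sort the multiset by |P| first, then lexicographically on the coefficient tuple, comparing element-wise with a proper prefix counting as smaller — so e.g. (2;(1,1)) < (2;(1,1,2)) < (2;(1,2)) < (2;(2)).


Σ has 22 primitive collections:

  P={1,9}:  v_{1} + v_{9} = 0  →  sig = (2;())
  P={7,8}:  v_{7} + v_{8} = 0  →  sig = (2;())
  P={1,2}:  v_{1} + v_{2} = v_{7} + v_{10}  →  sig = (2;(1,1))
  P={2,8}:  v_{2} + v_{8} = v_{9} + v_{10}  →  sig = (2;(1,1))
  P={3,8}:  v_{3} + v_{8} = v_{0} + v_{10}  →  sig = (2;(1,1))
  P={3,9}:  v_{3} + v_{9} = v_{0} + v_{2}  →  sig = (2;(1,1))
  P={4,11}:  v_{4} + v_{11} = v_{1} + v_{8}  →  sig = (2;(1,1))
  P={6,7}:  v_{6} + v_{7} = v_{0} + v_{5}  →  sig = (2;(1,1))
  P={9,11}:  v_{9} + v_{11} = v_{6} + v_{10}  →  sig = (2;(1,1))
  P={2,6}:  v_{2} + v_{6} = v_{0} + v_{5} + v_{9} + v_{10}  →  sig = (2;(1,1,1,1))
  P={7,11}:  v_{7} + v_{11} = v_{0} + v_{1} + v_{5} + v_{10}  →  sig = (2;(1,1,1,1))
  P={2,11}:  v_{2} + v_{11} = v_{0} + v_{5} + 2·v_{10}  →  sig = (2;(1,1,2))
  P={3,6}:  v_{3} + v_{6} = 2·v_{0} + v_{5} + v_{10}  →  sig = (2;(1,1,2))
  P={3,11}:  v_{3} + v_{11} = 2·v_{0} + v_{1} + v_{5} + 2·v_{10}  →  sig = (2;(1,1,2,2))
  P={0,5,8}:  v_{0} + v_{5} + v_{8} = v_{6}  →  sig = (3;(1))
  P={0,7,10}:  v_{0} + v_{7} + v_{10} = v_{3}  →  sig = (3;(1))
  P={1,6,10}:  v_{1} + v_{6} + v_{10} = v_{11}  →  sig = (3;(1))
  P={3,4,5}:  v_{3} + v_{4} + v_{5} = v_{7}  →  sig = (3;(1))
  P={4,6,10}:  v_{4} + v_{6} + v_{10} = v_{8}  →  sig = (3;(1))
  P={7,9,10}:  v_{7} + v_{9} + v_{10} = v_{2}  →  sig = (3;(1))
  P={0,4,5,10}:  v_{0} + v_{4} + v_{5} + v_{10} = 0  →  sig = (4;())
  P={0,2,4,5}:  v_{0} + v_{2} + v_{4} + v_{5} = v_{7} + v_{9}  →  sig = (4;(1,1))

Sorted signature multiset PRS(X):
{ (2;()) ×2,  (2;(1,1)) ×7,  (2;(1,1,1,1)) ×2,  (2;(1,1,2)) ×2,  (2;(1,1,2,2)),  (3;(1)) ×6,  (4;()),  (4;(1,1)) }


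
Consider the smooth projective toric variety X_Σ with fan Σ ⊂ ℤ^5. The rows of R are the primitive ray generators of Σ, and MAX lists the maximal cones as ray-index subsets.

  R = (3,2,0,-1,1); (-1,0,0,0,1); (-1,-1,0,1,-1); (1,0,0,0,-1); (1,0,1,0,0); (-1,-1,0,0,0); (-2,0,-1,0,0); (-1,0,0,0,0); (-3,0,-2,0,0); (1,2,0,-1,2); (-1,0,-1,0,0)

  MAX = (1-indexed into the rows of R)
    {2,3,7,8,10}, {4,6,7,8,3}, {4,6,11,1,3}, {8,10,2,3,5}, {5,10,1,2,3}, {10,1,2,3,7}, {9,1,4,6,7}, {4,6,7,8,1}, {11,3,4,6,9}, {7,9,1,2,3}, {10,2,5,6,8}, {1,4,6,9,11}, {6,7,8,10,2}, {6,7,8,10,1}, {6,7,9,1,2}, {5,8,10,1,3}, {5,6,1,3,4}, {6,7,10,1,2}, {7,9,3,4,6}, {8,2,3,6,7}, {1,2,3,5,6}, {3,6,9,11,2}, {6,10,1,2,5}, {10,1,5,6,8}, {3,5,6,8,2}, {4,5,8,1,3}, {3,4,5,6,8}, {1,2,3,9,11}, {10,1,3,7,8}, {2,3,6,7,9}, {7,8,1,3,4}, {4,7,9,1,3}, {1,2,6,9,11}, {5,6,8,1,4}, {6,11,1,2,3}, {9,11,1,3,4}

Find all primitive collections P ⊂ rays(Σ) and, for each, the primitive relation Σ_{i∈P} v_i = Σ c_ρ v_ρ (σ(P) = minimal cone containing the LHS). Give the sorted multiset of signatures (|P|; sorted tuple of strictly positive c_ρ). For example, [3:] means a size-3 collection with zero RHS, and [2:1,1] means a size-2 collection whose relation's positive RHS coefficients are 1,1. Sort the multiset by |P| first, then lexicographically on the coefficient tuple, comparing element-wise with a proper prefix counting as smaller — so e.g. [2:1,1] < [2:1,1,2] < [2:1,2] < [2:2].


The 15 primitive collections of Σ (r=11, n=5):

  P={2,4}:  v_{2} + v_{4} = 0  so sig = [2:]
  P={5,11}:  v_{5} + v_{11} = 0  so sig = [2:]
  P={5,7}:  v_{5} + v_{7} = v_{8}  so sig = [2:1]
  P={5,9}:  v_{5} + v_{9} = v_{7}  so sig = [2:1]
  P={7,11}:  v_{7} + v_{11} = v_{9}  so sig = [2:1]
  P={8,11}:  v_{8} + v_{11} = v_{7}  so sig = [2:1]
  P={4,10}:  v_{4} + v_{10} = v_{1} + v_{8}  so sig = [2:1,1]
  P={10,11}:  v_{10} + v_{11} = v_{1} + v_{2} + v_{7}  so sig = [2:1,1,1]
  P={9,10}:  v_{9} + v_{10} = v_{1} + v_{2} + 2·v_{7}  so sig = [2:1,1,2]
  P={8,9}:  v_{8} + v_{9} = 2·v_{7}  so sig = [2:2]
  P={1,2,8}:  v_{1} + v_{2} + v_{8} = v_{10}  so sig = [3:1]
  P={3,6,10}:  v_{3} + v_{6} + v_{10} = v_{2}  so sig = [3:1]
  P={1,3,6,8}:  v_{1} + v_{3} + v_{6} + v_{8} = 0  so sig = [4:]
  P={1,3,6,7}:  v_{1} + v_{3} + v_{6} + v_{7} = v_{11}  so sig = [4:1]
  P={1,3,6,9}:  v_{1} + v_{3} + v_{6} + v_{9} = 2·v_{11}  so sig = [4:2]

Sorted signature multiset PRS(X):
    [2:]
    [2:]
    [2:1]
    [2:1]
    [2:1]
    [2:1]
    [2:1,1]
    [2:1,1,1]
    [2:1,1,2]
    [2:2]
    [3:1]
    [3:1]
    [4:]
    [4:1]
    [4:2]
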